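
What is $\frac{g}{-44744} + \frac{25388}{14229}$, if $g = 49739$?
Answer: $\frac{25189673}{37450728} \approx 0.67261$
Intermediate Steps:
$\frac{g}{-44744} + \frac{25388}{14229} = \frac{49739}{-44744} + \frac{25388}{14229} = 49739 \left(- \frac{1}{44744}\right) + 25388 \cdot \frac{1}{14229} = - \frac{49739}{44744} + \frac{25388}{14229} = \frac{25189673}{37450728}$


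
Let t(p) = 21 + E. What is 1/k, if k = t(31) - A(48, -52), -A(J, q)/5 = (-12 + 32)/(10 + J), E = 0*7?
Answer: 29/659 ≈ 0.044006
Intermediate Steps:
E = 0
t(p) = 21 (t(p) = 21 + 0 = 21)
A(J, q) = -100/(10 + J) (A(J, q) = -5*(-12 + 32)/(10 + J) = -100/(10 + J))
k = 659/29 (k = 21 - (-100)/(10 + 48) = 21 - (-100)/58 = 21 - 1*(-50/29) = 21 + 50/29 = 659/29 ≈ 22.724)
1/k = 1/(659/29) = 29/659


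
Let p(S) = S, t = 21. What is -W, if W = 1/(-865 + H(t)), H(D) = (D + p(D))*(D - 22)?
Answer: 1/907 ≈ 0.0011025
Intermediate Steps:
H(D) = 2*D*(-22 + D) (H(D) = (D + D)*(D - 22) = (2*D)*(-22 + D) = 2*D*(-22 + D))
W = -1/907 (W = 1/(-865 + 2*21*(-22 + 21)) = 1/(-865 + 2*21*(-1)) = 1/(-865 - 42) = 1/(-907) = -1/907 ≈ -0.0011025)
-W = -1*(-1/907) = 1/907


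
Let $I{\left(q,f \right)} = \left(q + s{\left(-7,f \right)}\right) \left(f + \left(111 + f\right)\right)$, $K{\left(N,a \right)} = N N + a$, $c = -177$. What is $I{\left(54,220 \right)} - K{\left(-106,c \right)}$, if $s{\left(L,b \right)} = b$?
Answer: $139915$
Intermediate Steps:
$K{\left(N,a \right)} = a + N^{2}$ ($K{\left(N,a \right)} = N^{2} + a = a + N^{2}$)
$I{\left(q,f \right)} = \left(111 + 2 f\right) \left(f + q\right)$ ($I{\left(q,f \right)} = \left(q + f\right) \left(f + \left(111 + f\right)\right) = \left(f + q\right) \left(111 + 2 f\right) = \left(111 + 2 f\right) \left(f + q\right)$)
$I{\left(54,220 \right)} - K{\left(-106,c \right)} = \left(2 \cdot 220^{2} + 111 \cdot 220 + 111 \cdot 54 + 2 \cdot 220 \cdot 54\right) - \left(-177 + \left(-106\right)^{2}\right) = \left(2 \cdot 48400 + 24420 + 5994 + 23760\right) - \left(-177 + 11236\right) = \left(96800 + 24420 + 5994 + 23760\right) - 11059 = 150974 - 11059 = 139915$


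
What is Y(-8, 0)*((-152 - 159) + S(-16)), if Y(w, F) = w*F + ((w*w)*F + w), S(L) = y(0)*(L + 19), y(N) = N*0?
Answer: 2488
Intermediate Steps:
y(N) = 0
S(L) = 0 (S(L) = 0*(L + 19) = 0*(19 + L) = 0)
Y(w, F) = w + F*w + F*w**2 (Y(w, F) = F*w + (w**2*F + w) = F*w + (F*w**2 + w) = F*w + (w + F*w**2) = w + F*w + F*w**2)
Y(-8, 0)*((-152 - 159) + S(-16)) = (-8*(1 + 0 + 0*(-8)))*((-152 - 159) + 0) = (-8*(1 + 0 + 0))*(-311 + 0) = -8*1*(-311) = -8*(-311) = 2488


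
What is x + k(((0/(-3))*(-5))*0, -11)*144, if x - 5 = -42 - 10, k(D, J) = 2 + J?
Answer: -1343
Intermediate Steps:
x = -47 (x = 5 + (-42 - 10) = 5 - 52 = -47)
x + k(((0/(-3))*(-5))*0, -11)*144 = -47 + (2 - 11)*144 = -47 - 9*144 = -47 - 1296 = -1343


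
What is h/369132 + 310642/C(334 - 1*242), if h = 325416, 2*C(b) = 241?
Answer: 19117852562/7413401 ≈ 2578.8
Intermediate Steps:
C(b) = 241/2 (C(b) = (1/2)*241 = 241/2)
h/369132 + 310642/C(334 - 1*242) = 325416/369132 + 310642/(241/2) = 325416*(1/369132) + 310642*(2/241) = 27118/30761 + 621284/241 = 19117852562/7413401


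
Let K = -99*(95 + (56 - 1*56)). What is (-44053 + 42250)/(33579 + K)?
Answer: -601/8058 ≈ -0.074584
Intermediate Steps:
K = -9405 (K = -99*(95 + (56 - 56)) = -99*(95 + 0) = -99*95 = -9405)
(-44053 + 42250)/(33579 + K) = (-44053 + 42250)/(33579 - 9405) = -1803/24174 = -1803*1/24174 = -601/8058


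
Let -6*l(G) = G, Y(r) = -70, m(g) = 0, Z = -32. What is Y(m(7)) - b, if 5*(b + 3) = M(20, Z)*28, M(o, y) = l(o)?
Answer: -145/3 ≈ -48.333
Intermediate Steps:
l(G) = -G/6
M(o, y) = -o/6
b = -65/3 (b = -3 + (-⅙*20*28)/5 = -3 + (-10/3*28)/5 = -3 + (⅕)*(-280/3) = -3 - 56/3 = -65/3 ≈ -21.667)
Y(m(7)) - b = -70 - 1*(-65/3) = -70 + 65/3 = -145/3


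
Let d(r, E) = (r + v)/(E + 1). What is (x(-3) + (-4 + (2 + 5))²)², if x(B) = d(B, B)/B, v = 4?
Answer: 3025/36 ≈ 84.028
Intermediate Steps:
d(r, E) = (4 + r)/(1 + E) (d(r, E) = (r + 4)/(E + 1) = (4 + r)/(1 + E))
x(B) = (4 + B)/(B*(1 + B)) (x(B) = ((4 + B)/(1 + B))/B = (4 + B)/(B*(1 + B)))
(x(-3) + (-4 + (2 + 5))²)² = ((4 - 3)/((-3)*(1 - 3)) + (-4 + (2 + 5))²)² = (-⅓*1/(-2) + (-4 + 7)²)² = (-⅓*(-½)*1 + 3²)² = (⅙ + 9)² = (55/6)² = 3025/36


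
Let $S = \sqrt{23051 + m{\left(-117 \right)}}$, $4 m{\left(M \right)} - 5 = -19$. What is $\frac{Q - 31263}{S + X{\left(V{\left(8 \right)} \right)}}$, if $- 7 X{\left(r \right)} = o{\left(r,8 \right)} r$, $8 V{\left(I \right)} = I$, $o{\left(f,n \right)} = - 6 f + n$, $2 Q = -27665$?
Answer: $- \frac{1262674}{2258647} - \frac{4419359 \sqrt{92190}}{4517294} \approx -297.6$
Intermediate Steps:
$Q = - \frac{27665}{2}$ ($Q = \frac{1}{2} \left(-27665\right) = - \frac{27665}{2} \approx -13833.0$)
$o{\left(f,n \right)} = n - 6 f$
$V{\left(I \right)} = \frac{I}{8}$
$m{\left(M \right)} = - \frac{7}{2}$ ($m{\left(M \right)} = \frac{5}{4} + \frac{1}{4} \left(-19\right) = \frac{5}{4} - \frac{19}{4} = - \frac{7}{2}$)
$X{\left(r \right)} = - \frac{r \left(8 - 6 r\right)}{7}$ ($X{\left(r \right)} = - \frac{\left(8 - 6 r\right) r}{7} = - \frac{r \left(8 - 6 r\right)}{7}$)
$S = \frac{\sqrt{92190}}{2}$ ($S = \sqrt{23051 - \frac{7}{2}} = \sqrt{\frac{46095}{2}} = \frac{\sqrt{92190}}{2} \approx 151.81$)
$\frac{Q - 31263}{S + X{\left(V{\left(8 \right)} \right)}} = \frac{- \frac{27665}{2} - 31263}{\frac{\sqrt{92190}}{2} + \frac{2 \cdot \frac{1}{8} \cdot 8 \left(-4 + 3 \cdot \frac{1}{8} \cdot 8\right)}{7}} = - \frac{90191}{2 \left(\frac{\sqrt{92190}}{2} + \frac{2}{7} \cdot 1 \left(-4 + 3 \cdot 1\right)\right)} = - \frac{90191}{2 \left(\frac{\sqrt{92190}}{2} + \frac{2}{7} \cdot 1 \left(-4 + 3\right)\right)} = - \frac{90191}{2 \left(\frac{\sqrt{92190}}{2} + \frac{2}{7} \cdot 1 \left(-1\right)\right)} = - \frac{90191}{2 \left(\frac{\sqrt{92190}}{2} - \frac{2}{7}\right)} = - \frac{90191}{2 \left(- \frac{2}{7} + \frac{\sqrt{92190}}{2}\right)}$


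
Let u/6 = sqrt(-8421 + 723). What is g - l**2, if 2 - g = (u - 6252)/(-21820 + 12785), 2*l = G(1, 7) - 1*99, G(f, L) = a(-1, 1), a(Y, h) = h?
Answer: -21681217/9035 + 6*I*sqrt(7698)/9035 ≈ -2399.7 + 0.058266*I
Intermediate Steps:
G(f, L) = 1
u = 6*I*sqrt(7698) (u = 6*sqrt(-8421 + 723) = 6*sqrt(-7698) = 6*(I*sqrt(7698)) = 6*I*sqrt(7698) ≈ 526.43*I)
l = -49 (l = (1 - 1*99)/2 = (1 - 99)/2 = (1/2)*(-98) = -49)
g = 11818/9035 + 6*I*sqrt(7698)/9035 (g = 2 - (6*I*sqrt(7698) - 6252)/(-21820 + 12785) = 2 - (-6252 + 6*I*sqrt(7698))/(-9035) = 2 - (-6252 + 6*I*sqrt(7698))*(-1)/9035 = 2 - (6252/9035 - 6*I*sqrt(7698)/9035) = 2 + (-6252/9035 + 6*I*sqrt(7698)/9035) = 11818/9035 + 6*I*sqrt(7698)/9035 ≈ 1.308 + 0.058266*I)
g - l**2 = (11818/9035 + 6*I*sqrt(7698)/9035) - 1*(-49)**2 = (11818/9035 + 6*I*sqrt(7698)/9035) - 1*2401 = (11818/9035 + 6*I*sqrt(7698)/9035) - 2401 = -21681217/9035 + 6*I*sqrt(7698)/9035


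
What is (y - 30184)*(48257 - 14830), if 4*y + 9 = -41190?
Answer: -5413001245/4 ≈ -1.3533e+9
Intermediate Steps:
y = -41199/4 (y = -9/4 + (¼)*(-41190) = -9/4 - 20595/2 = -41199/4 ≈ -10300.)
(y - 30184)*(48257 - 14830) = (-41199/4 - 30184)*(48257 - 14830) = -161935/4*33427 = -5413001245/4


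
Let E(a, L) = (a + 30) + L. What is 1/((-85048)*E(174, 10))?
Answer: -1/18200272 ≈ -5.4944e-8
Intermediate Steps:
E(a, L) = 30 + L + a (E(a, L) = (30 + a) + L = 30 + L + a)
1/((-85048)*E(174, 10)) = 1/((-85048)*(30 + 10 + 174)) = -1/85048/214 = -1/85048*1/214 = -1/18200272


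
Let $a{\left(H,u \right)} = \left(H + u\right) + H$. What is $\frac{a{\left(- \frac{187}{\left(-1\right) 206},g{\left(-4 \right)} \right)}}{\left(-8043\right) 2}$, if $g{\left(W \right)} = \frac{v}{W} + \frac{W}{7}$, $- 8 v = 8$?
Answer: $- \frac{4309}{46392024} \approx -9.2882 \cdot 10^{-5}$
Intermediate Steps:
$v = -1$ ($v = \left(- \frac{1}{8}\right) 8 = -1$)
$g{\left(W \right)} = - \frac{1}{W} + \frac{W}{7}$
$a{\left(H,u \right)} = u + 2 H$
$\frac{a{\left(- \frac{187}{\left(-1\right) 206},g{\left(-4 \right)} \right)}}{\left(-8043\right) 2} = \frac{\left(- \frac{1}{-4} + \frac{1}{7} \left(-4\right)\right) + 2 \left(- \frac{187}{\left(-1\right) 206}\right)}{\left(-8043\right) 2} = \frac{\left(\left(-1\right) \left(- \frac{1}{4}\right) - \frac{4}{7}\right) + 2 \left(- \frac{187}{-206}\right)}{-16086} = \left(\left(\frac{1}{4} - \frac{4}{7}\right) + 2 \left(\left(-187\right) \left(- \frac{1}{206}\right)\right)\right) \left(- \frac{1}{16086}\right) = \left(- \frac{9}{28} + 2 \cdot \frac{187}{206}\right) \left(- \frac{1}{16086}\right) = \left(- \frac{9}{28} + \frac{187}{103}\right) \left(- \frac{1}{16086}\right) = \frac{4309}{2884} \left(- \frac{1}{16086}\right) = - \frac{4309}{46392024}$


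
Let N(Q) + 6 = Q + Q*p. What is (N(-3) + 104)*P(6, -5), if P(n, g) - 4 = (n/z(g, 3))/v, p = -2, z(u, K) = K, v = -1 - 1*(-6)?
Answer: 2222/5 ≈ 444.40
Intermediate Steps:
v = 5 (v = -1 + 6 = 5)
N(Q) = -6 - Q (N(Q) = -6 + (Q + Q*(-2)) = -6 + (Q - 2*Q) = -6 - Q)
P(n, g) = 4 + n/15 (P(n, g) = 4 + (n/3)/5 = 4 + (n*(1/3))*(1/5) = 4 + (n/3)*(1/5) = 4 + n/15)
(N(-3) + 104)*P(6, -5) = ((-6 - 1*(-3)) + 104)*(4 + (1/15)*6) = ((-6 + 3) + 104)*(4 + 2/5) = (-3 + 104)*(22/5) = 101*(22/5) = 2222/5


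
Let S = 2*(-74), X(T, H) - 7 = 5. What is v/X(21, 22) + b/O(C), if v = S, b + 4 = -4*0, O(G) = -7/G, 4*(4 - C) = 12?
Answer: -247/21 ≈ -11.762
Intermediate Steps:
X(T, H) = 12 (X(T, H) = 7 + 5 = 12)
C = 1 (C = 4 - ¼*12 = 4 - 3 = 1)
b = -4 (b = -4 - 4*0 = -4 + 0 = -4)
S = -148
v = -148
v/X(21, 22) + b/O(C) = -148/12 - 4/((-7/1)) = -148*1/12 - 4/((-7*1)) = -37/3 - 4/(-7) = -37/3 - 4*(-⅐) = -37/3 + 4/7 = -247/21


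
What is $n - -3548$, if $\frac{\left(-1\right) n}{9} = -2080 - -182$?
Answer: $20630$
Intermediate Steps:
$n = 17082$ ($n = - 9 \left(-2080 - -182\right) = - 9 \left(-2080 + 182\right) = \left(-9\right) \left(-1898\right) = 17082$)
$n - -3548 = 17082 - -3548 = 17082 + 3548 = 20630$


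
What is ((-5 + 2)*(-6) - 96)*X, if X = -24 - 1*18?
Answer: 3276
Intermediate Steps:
X = -42 (X = -24 - 18 = -42)
((-5 + 2)*(-6) - 96)*X = ((-5 + 2)*(-6) - 96)*(-42) = (-3*(-6) - 96)*(-42) = (18 - 96)*(-42) = -78*(-42) = 3276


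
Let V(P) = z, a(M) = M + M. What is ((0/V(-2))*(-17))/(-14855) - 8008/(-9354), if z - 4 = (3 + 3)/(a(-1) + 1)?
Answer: 4004/4677 ≈ 0.85610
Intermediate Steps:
a(M) = 2*M
z = -2 (z = 4 + (3 + 3)/(2*(-1) + 1) = 4 + 6/(-2 + 1) = 4 + 6/(-1) = 4 + 6*(-1) = 4 - 6 = -2)
V(P) = -2
((0/V(-2))*(-17))/(-14855) - 8008/(-9354) = ((0/(-2))*(-17))/(-14855) - 8008/(-9354) = (-1/2*0*(-17))*(-1/14855) - 8008*(-1/9354) = (0*(-17))*(-1/14855) + 4004/4677 = 0*(-1/14855) + 4004/4677 = 0 + 4004/4677 = 4004/4677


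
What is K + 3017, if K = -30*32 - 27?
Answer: 2030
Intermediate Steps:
K = -987 (K = -960 - 27 = -987)
K + 3017 = -987 + 3017 = 2030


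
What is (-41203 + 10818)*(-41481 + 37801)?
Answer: 111816800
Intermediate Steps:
(-41203 + 10818)*(-41481 + 37801) = -30385*(-3680) = 111816800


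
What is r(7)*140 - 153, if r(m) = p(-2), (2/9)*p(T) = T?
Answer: -1413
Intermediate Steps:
p(T) = 9*T/2
r(m) = -9 (r(m) = (9/2)*(-2) = -9)
r(7)*140 - 153 = -9*140 - 153 = -1260 - 153 = -1413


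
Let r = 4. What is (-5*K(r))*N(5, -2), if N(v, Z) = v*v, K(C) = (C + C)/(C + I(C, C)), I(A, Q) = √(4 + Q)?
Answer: -500 + 250*√2 ≈ -146.45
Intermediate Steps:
K(C) = 2*C/(C + √(4 + C)) (K(C) = (C + C)/(C + √(4 + C)) = (2*C)/(C + √(4 + C)) = 2*C/(C + √(4 + C)))
N(v, Z) = v²
(-5*K(r))*N(5, -2) = -10*4/(4 + √(4 + 4))*5² = -10*4/(4 + √8)*25 = -10*4/(4 + 2*√2)*25 = -40/(4 + 2*√2)*25 = -1000/(4 + 2*√2)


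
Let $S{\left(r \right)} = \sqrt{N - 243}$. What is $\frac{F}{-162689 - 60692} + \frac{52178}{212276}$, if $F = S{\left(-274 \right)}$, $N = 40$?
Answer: $\frac{26089}{106138} - \frac{i \sqrt{203}}{223381} \approx 0.2458 - 6.3783 \cdot 10^{-5} i$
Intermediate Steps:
$S{\left(r \right)} = i \sqrt{203}$ ($S{\left(r \right)} = \sqrt{40 - 243} = \sqrt{-203} = i \sqrt{203}$)
$F = i \sqrt{203} \approx 14.248 i$
$\frac{F}{-162689 - 60692} + \frac{52178}{212276} = \frac{i \sqrt{203}}{-162689 - 60692} + \frac{52178}{212276} = \frac{i \sqrt{203}}{-162689 - 60692} + 52178 \cdot \frac{1}{212276} = \frac{i \sqrt{203}}{-223381} + \frac{26089}{106138} = i \sqrt{203} \left(- \frac{1}{223381}\right) + \frac{26089}{106138} = - \frac{i \sqrt{203}}{223381} + \frac{26089}{106138} = \frac{26089}{106138} - \frac{i \sqrt{203}}{223381}$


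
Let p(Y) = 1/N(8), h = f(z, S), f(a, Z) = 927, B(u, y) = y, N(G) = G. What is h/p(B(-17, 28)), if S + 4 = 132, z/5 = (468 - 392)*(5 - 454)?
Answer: 7416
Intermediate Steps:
z = -170620 (z = 5*((468 - 392)*(5 - 454)) = 5*(76*(-449)) = 5*(-34124) = -170620)
S = 128 (S = -4 + 132 = 128)
h = 927
p(Y) = 1/8
h/p(B(-17, 28)) = 927/(1/8) = 927*8 = 7416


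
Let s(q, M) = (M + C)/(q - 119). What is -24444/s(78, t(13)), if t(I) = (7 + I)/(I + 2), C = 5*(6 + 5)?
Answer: 3006612/169 ≈ 17791.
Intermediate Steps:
C = 55 (C = 5*11 = 55)
t(I) = (7 + I)/(2 + I)
s(q, M) = (55 + M)/(-119 + q) (s(q, M) = (M + 55)/(q - 119) = (55 + M)/(-119 + q))
-24444/s(78, t(13)) = -24444*(-119 + 78)/(55 + (7 + 13)/(2 + 13)) = -24444*(-41/(55 + 20/15)) = -24444*(-41/(55 + (1/15)*20)) = -24444*(-41/(55 + 4/3)) = -24444/((-1/41*169/3)) = -24444/(-169/123) = -24444*(-123/169) = 3006612/169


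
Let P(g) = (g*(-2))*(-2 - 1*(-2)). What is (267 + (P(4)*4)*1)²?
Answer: 71289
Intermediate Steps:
P(g) = 0 (P(g) = (-2*g)*(-2 + 2) = -2*g*0 = 0)
(267 + (P(4)*4)*1)² = (267 + (0*4)*1)² = (267 + 0*1)² = (267 + 0)² = 267² = 71289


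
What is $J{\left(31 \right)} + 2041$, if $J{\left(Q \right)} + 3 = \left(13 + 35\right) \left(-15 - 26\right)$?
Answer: $70$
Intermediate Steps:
$J{\left(Q \right)} = -1971$ ($J{\left(Q \right)} = -3 + \left(13 + 35\right) \left(-15 - 26\right) = -3 + 48 \left(-41\right) = -3 - 1968 = -1971$)
$J{\left(31 \right)} + 2041 = -1971 + 2041 = 70$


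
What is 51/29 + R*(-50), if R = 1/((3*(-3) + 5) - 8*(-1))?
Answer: -623/58 ≈ -10.741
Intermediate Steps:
R = ¼ (R = 1/((-9 + 5) + 8) = 1/(-4 + 8) = 1/4 = ¼ ≈ 0.25000)
51/29 + R*(-50) = 51/29 + (¼)*(-50) = 51*(1/29) - 25/2 = 51/29 - 25/2 = -623/58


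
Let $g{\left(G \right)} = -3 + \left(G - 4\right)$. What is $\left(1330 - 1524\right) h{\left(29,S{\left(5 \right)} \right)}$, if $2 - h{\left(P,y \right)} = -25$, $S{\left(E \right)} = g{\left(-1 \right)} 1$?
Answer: $-5238$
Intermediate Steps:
$g{\left(G \right)} = -7 + G$ ($g{\left(G \right)} = -3 + \left(G - 4\right) = -3 + \left(-4 + G\right) = -7 + G$)
$S{\left(E \right)} = -8$ ($S{\left(E \right)} = \left(-7 - 1\right) 1 = \left(-8\right) 1 = -8$)
$h{\left(P,y \right)} = 27$ ($h{\left(P,y \right)} = 2 - -25 = 2 + 25 = 27$)
$\left(1330 - 1524\right) h{\left(29,S{\left(5 \right)} \right)} = \left(1330 - 1524\right) 27 = \left(-194\right) 27 = -5238$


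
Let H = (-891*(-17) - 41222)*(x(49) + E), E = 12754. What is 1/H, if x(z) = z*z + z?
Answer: -1/396444300 ≈ -2.5224e-9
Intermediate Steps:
x(z) = z + z² (x(z) = z² + z = z + z²)
H = -396444300 (H = (-891*(-17) - 41222)*(49*(1 + 49) + 12754) = (15147 - 41222)*(49*50 + 12754) = -26075*(2450 + 12754) = -26075*15204 = -396444300)
1/H = 1/(-396444300) = -1/396444300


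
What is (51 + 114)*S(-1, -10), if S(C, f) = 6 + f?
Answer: -660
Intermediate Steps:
(51 + 114)*S(-1, -10) = (51 + 114)*(6 - 10) = 165*(-4) = -660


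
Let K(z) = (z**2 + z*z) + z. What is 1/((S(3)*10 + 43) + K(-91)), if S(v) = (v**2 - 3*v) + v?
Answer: 1/16544 ≈ 6.0445e-5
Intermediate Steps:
S(v) = v**2 - 2*v
K(z) = z + 2*z**2 (K(z) = (z**2 + z**2) + z = 2*z**2 + z = z + 2*z**2)
1/((S(3)*10 + 43) + K(-91)) = 1/(((3*(-2 + 3))*10 + 43) - 91*(1 + 2*(-91))) = 1/(((3*1)*10 + 43) - 91*(1 - 182)) = 1/((3*10 + 43) - 91*(-181)) = 1/((30 + 43) + 16471) = 1/(73 + 16471) = 1/16544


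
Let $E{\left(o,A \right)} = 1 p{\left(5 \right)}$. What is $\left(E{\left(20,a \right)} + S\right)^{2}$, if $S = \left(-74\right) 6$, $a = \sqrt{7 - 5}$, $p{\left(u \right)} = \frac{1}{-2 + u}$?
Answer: $\frac{1771561}{9} \approx 1.9684 \cdot 10^{5}$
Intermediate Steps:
$a = \sqrt{2} \approx 1.4142$
$E{\left(o,A \right)} = \frac{1}{3}$ ($E{\left(o,A \right)} = 1 \frac{1}{-2 + 5} = 1 \cdot \frac{1}{3} = \frac{1}{3}$)
$S = -444$
$\left(E{\left(20,a \right)} + S\right)^{2} = \left(\frac{1}{3} - 444\right)^{2} = \left(- \frac{1331}{3}\right)^{2} = \frac{1771561}{9}$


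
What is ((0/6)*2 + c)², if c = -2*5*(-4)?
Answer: 1600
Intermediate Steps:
c = 40 (c = -10*(-4) = 40)
((0/6)*2 + c)² = ((0/6)*2 + 40)² = ((0*(⅙))*2 + 40)² = (0*2 + 40)² = (0 + 40)² = 40² = 1600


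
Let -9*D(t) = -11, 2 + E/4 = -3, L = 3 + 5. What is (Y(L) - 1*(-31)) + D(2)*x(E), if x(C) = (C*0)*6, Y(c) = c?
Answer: 39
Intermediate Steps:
L = 8
E = -20 (E = -8 + 4*(-3) = -8 - 12 = -20)
x(C) = 0 (x(C) = 0*6 = 0)
D(t) = 11/9 (D(t) = -⅑*(-11) = 11/9)
(Y(L) - 1*(-31)) + D(2)*x(E) = (8 - 1*(-31)) + (11/9)*0 = (8 + 31) + 0 = 39 + 0 = 39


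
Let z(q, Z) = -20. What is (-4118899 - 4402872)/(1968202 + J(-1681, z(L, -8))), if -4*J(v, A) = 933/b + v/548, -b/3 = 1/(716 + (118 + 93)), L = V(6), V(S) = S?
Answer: -18679722032/4472287221 ≈ -4.1768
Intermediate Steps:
L = 6
b = -1/309 (b = -3/(716 + (118 + 93)) = -3/(716 + 211) = -3/927 = -3*1/927 = -1/309 ≈ -0.0032362)
J(v, A) = 288297/4 - v/2192 (J(v, A) = -(933/(-1/309) + v/548)/4 = -(933*(-309) + v*(1/548))/4 = -(-288297 + v/548)/4 = 288297/4 - v/2192)
(-4118899 - 4402872)/(1968202 + J(-1681, z(L, -8))) = (-4118899 - 4402872)/(1968202 + (288297/4 - 1/2192*(-1681))) = -8521771/(1968202 + (288297/4 + 1681/2192)) = -8521771/(1968202 + 157988437/2192) = -8521771/4472287221/2192 = -8521771*2192/4472287221 = -18679722032/4472287221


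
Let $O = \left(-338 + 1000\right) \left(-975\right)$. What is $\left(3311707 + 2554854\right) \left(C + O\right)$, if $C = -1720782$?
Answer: $-13881644368152$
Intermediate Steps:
$O = -645450$ ($O = 662 \left(-975\right) = -645450$)
$\left(3311707 + 2554854\right) \left(C + O\right) = \left(3311707 + 2554854\right) \left(-1720782 - 645450\right) = 5866561 \left(-2366232\right) = -13881644368152$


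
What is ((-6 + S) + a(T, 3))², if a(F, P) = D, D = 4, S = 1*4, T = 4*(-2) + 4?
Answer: 4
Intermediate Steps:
T = -4 (T = -8 + 4 = -4)
S = 4
a(F, P) = 4
((-6 + S) + a(T, 3))² = ((-6 + 4) + 4)² = (-2 + 4)² = 2² = 4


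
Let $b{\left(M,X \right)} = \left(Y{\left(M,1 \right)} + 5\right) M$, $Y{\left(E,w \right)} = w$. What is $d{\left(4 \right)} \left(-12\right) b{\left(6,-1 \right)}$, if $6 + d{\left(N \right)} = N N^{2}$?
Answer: $-25056$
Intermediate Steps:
$d{\left(N \right)} = -6 + N^{3}$ ($d{\left(N \right)} = -6 + N N^{2} = -6 + N^{3}$)
$b{\left(M,X \right)} = 6 M$ ($b{\left(M,X \right)} = \left(1 + 5\right) M = 6 M$)
$d{\left(4 \right)} \left(-12\right) b{\left(6,-1 \right)} = \left(-6 + 4^{3}\right) \left(-12\right) 6 \cdot 6 = \left(-6 + 64\right) \left(-12\right) 36 = 58 \left(-12\right) 36 = \left(-696\right) 36 = -25056$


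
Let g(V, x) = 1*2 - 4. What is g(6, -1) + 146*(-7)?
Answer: -1024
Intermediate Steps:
g(V, x) = -2 (g(V, x) = 2 - 4 = -2)
g(6, -1) + 146*(-7) = -2 + 146*(-7) = -2 - 1022 = -1024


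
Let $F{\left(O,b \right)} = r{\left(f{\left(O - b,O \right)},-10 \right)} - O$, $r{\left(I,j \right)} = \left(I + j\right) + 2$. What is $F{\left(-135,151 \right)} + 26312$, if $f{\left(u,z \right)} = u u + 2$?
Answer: $108237$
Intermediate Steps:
$f{\left(u,z \right)} = 2 + u^{2}$ ($f{\left(u,z \right)} = u^{2} + 2 = 2 + u^{2}$)
$r{\left(I,j \right)} = 2 + I + j$
$F{\left(O,b \right)} = -6 + \left(O - b\right)^{2} - O$ ($F{\left(O,b \right)} = \left(2 + \left(2 + \left(O - b\right)^{2}\right) - 10\right) - O = \left(-6 + \left(O - b\right)^{2}\right) - O = -6 + \left(O - b\right)^{2} - O$)
$F{\left(-135,151 \right)} + 26312 = \left(-6 + \left(-135 - 151\right)^{2} - -135\right) + 26312 = \left(-6 + \left(-135 - 151\right)^{2} + 135\right) + 26312 = \left(-6 + \left(-286\right)^{2} + 135\right) + 26312 = \left(-6 + 81796 + 135\right) + 26312 = 81925 + 26312 = 108237$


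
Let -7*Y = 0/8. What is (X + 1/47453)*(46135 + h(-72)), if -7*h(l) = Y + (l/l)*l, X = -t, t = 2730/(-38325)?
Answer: 398649169431/121242415 ≈ 3288.0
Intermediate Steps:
t = -26/365 (t = 2730*(-1/38325) = -26/365 ≈ -0.071233)
X = 26/365 (X = -1*(-26/365) = 26/365 ≈ 0.071233)
Y = 0 (Y = -0/8 = -⅐*0 = 0)
h(l) = -l/7 (h(l) = -(0 + (l/l)*l)/7 = -(0 + 1*l)/7 = -(0 + l)/7 = -l/7)
(X + 1/47453)*(46135 + h(-72)) = (26/365 + 1/47453)*(46135 - ⅐*(-72)) = (26/365 + 1/47453)*(46135 + 72/7) = (1234143/17320345)*(323017/7) = 398649169431/121242415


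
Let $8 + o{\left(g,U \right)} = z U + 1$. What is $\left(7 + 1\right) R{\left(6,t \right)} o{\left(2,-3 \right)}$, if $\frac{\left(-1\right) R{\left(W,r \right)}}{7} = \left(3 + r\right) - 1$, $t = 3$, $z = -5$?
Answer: $-2240$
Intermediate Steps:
$R{\left(W,r \right)} = -14 - 7 r$ ($R{\left(W,r \right)} = - 7 \left(\left(3 + r\right) - 1\right) = - 7 \left(2 + r\right) = -14 - 7 r$)
$o{\left(g,U \right)} = -7 - 5 U$ ($o{\left(g,U \right)} = -8 - \left(-1 + 5 U\right) = -7 - 5 U$)
$\left(7 + 1\right) R{\left(6,t \right)} o{\left(2,-3 \right)} = \left(7 + 1\right) \left(-14 - 21\right) \left(-7 - -15\right) = 8 \left(-14 - 21\right) \left(-7 + 15\right) = 8 \left(-35\right) 8 = \left(-280\right) 8 = -2240$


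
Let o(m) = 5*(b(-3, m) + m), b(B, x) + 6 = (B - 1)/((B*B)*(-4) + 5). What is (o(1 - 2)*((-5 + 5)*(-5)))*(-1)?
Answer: 0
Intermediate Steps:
b(B, x) = -6 + (-1 + B)/(5 - 4*B²) (b(B, x) = -6 + (B - 1)/((B*B)*(-4) + 5) = -6 + (-1 + B)/(B²*(-4) + 5) = -6 + (-1 + B)/(-4*B² + 5) = -6 + (-1 + B)/(5 - 4*B²))
o(m) = -910/31 + 5*m (o(m) = 5*((31 - 1*(-3) - 24*(-3)²)/(-5 + 4*(-3)²) + m) = 5*((31 + 3 - 24*9)/(-5 + 4*9) + m) = 5*((31 + 3 - 216)/(-5 + 36) + m) = 5*(-182/31 + m) = -910/31 + 5*m)
(o(1 - 2)*((-5 + 5)*(-5)))*(-1) = ((-910/31 + 5*(1 - 2))*((-5 + 5)*(-5)))*(-1) = ((-910/31 + 5*(-1))*(0*(-5)))*(-1) = ((-910/31 - 5)*0)*(-1) = -1065/31*0*(-1) = 0*(-1) = 0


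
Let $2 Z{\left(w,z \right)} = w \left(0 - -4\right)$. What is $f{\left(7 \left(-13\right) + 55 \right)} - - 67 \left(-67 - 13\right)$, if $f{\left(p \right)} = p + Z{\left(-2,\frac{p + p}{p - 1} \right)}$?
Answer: $-5400$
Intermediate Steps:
$Z{\left(w,z \right)} = 2 w$ ($Z{\left(w,z \right)} = \frac{w \left(0 - -4\right)}{2} = \frac{w \left(0 + 4\right)}{2} = \frac{w 4}{2} = \frac{4 w}{2} = 2 w$)
$f{\left(p \right)} = -4 + p$ ($f{\left(p \right)} = p + 2 \left(-2\right) = p - 4 = -4 + p$)
$f{\left(7 \left(-13\right) + 55 \right)} - - 67 \left(-67 - 13\right) = \left(-4 + \left(7 \left(-13\right) + 55\right)\right) - - 67 \left(-67 - 13\right) = \left(-4 + \left(-91 + 55\right)\right) - \left(-67\right) \left(-80\right) = \left(-4 - 36\right) - 5360 = -40 - 5360 = -5400$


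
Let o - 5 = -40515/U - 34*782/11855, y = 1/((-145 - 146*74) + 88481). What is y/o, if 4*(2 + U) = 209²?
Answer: -73963345/5468021267124 ≈ -1.3527e-5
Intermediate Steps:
U = 43673/4 (U = -2 + (¼)*209² = -2 + (¼)*43681 = -2 + 43681/4 = 43673/4 ≈ 10918.)
y = 1/77532 (y = 1/((-145 - 10804) + 88481) = 1/(-10949 + 88481) = 1/77532 ≈ 1.2898e-5)
o = -493681949/517743415 (o = 5 + (-40515/43673/4 - 34*782/11855) = 5 + (-40515*4/43673 - 26588*1/11855) = 5 + (-162060/43673 - 26588/11855) = 5 - 3082399024/517743415 = -493681949/517743415 ≈ -0.95353)
y/o = 1/(77532*(-493681949/517743415)) = (1/77532)*(-517743415/493681949) = -73963345/5468021267124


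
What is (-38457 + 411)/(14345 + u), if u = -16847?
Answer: 6341/417 ≈ 15.206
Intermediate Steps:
(-38457 + 411)/(14345 + u) = (-38457 + 411)/(14345 - 16847) = -38046/(-2502) = -38046*(-1/2502) = 6341/417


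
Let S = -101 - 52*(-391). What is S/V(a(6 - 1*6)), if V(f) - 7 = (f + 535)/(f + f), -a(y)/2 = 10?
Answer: -161848/47 ≈ -3443.6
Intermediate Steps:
a(y) = -20 (a(y) = -2*10 = -20)
S = 20231 (S = -101 + 20332 = 20231)
V(f) = 7 + (535 + f)/(2*f) (V(f) = 7 + (f + 535)/(f + f) = 7 + (535 + f)/((2*f)) = 7 + (535 + f)*(1/(2*f)) = 7 + (535 + f)/(2*f))
S/V(a(6 - 1*6)) = 20231/(((5/2)*(107 + 3*(-20))/(-20))) = 20231/(((5/2)*(-1/20)*(107 - 60))) = 20231/(((5/2)*(-1/20)*47)) = 20231/(-47/8) = 20231*(-8/47) = -161848/47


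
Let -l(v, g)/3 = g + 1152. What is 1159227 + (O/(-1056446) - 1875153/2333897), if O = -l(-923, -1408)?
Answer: 1429115009061234366/1232818075031 ≈ 1.1592e+6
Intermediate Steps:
l(v, g) = -3456 - 3*g (l(v, g) = -3*(g + 1152) = -3*(1152 + g) = -3456 - 3*g)
O = -768 (O = -(-3456 - 3*(-1408)) = -(-3456 + 4224) = -1*768 = -768)
1159227 + (O/(-1056446) - 1875153/2333897) = 1159227 + (-768/(-1056446) - 1875153/2333897) = 1159227 + (-768*(-1/1056446) - 1875153*1/2333897) = 1159227 + (384/528223 - 1875153/2333897) = 1159227 - 989602726671/1232818075031 = 1429115009061234366/1232818075031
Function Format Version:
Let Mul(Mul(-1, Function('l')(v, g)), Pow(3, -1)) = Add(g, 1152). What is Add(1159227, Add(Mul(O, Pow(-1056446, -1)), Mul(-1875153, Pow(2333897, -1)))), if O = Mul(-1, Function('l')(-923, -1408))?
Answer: Rational(1429115009061234366, 1232818075031) ≈ 1.1592e+6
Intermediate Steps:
Function('l')(v, g) = Add(-3456, Mul(-3, g)) (Function('l')(v, g) = Mul(-3, Add(g, 1152)) = Mul(-3, Add(1152, g)) = Add(-3456, Mul(-3, g)))
O = -768 (O = Mul(-1, Add(-3456, Mul(-3, -1408))) = Mul(-1, Add(-3456, 4224)) = Mul(-1, 768) = -768)
Add(1159227, Add(Mul(O, Pow(-1056446, -1)), Mul(-1875153, Pow(2333897, -1)))) = Add(1159227, Add(Mul(-768, Pow(-1056446, -1)), Mul(-1875153, Pow(2333897, -1)))) = Add(1159227, Add(Mul(-768, Rational(-1, 1056446)), Mul(-1875153, Rational(1, 2333897)))) = Add(1159227, Add(Rational(384, 528223), Rational(-1875153, 2333897))) = Add(1159227, Rational(-989602726671, 1232818075031)) = Rational(1429115009061234366, 1232818075031)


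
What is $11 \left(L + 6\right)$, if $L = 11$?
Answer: $187$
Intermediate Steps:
$11 \left(L + 6\right) = 11 \left(11 + 6\right) = 11 \cdot 17 = 187$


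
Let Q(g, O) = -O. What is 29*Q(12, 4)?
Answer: -116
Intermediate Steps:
29*Q(12, 4) = 29*(-1*4) = 29*(-4) = -116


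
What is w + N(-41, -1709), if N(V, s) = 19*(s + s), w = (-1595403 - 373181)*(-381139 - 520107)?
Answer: 1774178390722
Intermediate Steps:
w = 1774178455664 (w = -1968584*(-901246) = 1774178455664)
N(V, s) = 38*s (N(V, s) = 19*(2*s) = 38*s)
w + N(-41, -1709) = 1774178455664 + 38*(-1709) = 1774178455664 - 64942 = 1774178390722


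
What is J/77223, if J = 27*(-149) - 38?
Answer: -4061/77223 ≈ -0.052588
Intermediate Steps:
J = -4061 (J = -4023 - 38 = -4061)
J/77223 = -4061/77223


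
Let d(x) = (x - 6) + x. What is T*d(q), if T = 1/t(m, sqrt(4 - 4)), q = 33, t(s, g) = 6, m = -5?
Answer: 10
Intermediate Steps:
d(x) = -6 + 2*x (d(x) = (-6 + x) + x = -6 + 2*x)
T = 1/6 ≈ 0.16667
T*d(q) = (-6 + 2*33)/6 = (-6 + 66)/6 = (1/6)*60 = 10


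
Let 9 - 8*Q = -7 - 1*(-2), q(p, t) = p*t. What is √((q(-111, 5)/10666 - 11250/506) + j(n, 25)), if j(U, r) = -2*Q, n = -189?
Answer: 4*I*√2933832661331/1349249 ≈ 5.0779*I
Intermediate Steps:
Q = 7/4 (Q = 9/8 - (-7 - 1*(-2))/8 = 9/8 - (-7 + 2)/8 = 9/8 - ⅛*(-5) = 9/8 + 5/8 = 7/4 ≈ 1.7500)
j(U, r) = -7/2 (j(U, r) = -2*7/4 = -7/2)
√((q(-111, 5)/10666 - 11250/506) + j(n, 25)) = √((-111*5/10666 - 11250/506) - 7/2) = √((-555*1/10666 - 11250*1/506) - 7/2) = √((-555/10666 - 5625/253) - 7/2) = √(-60136665/2698498 - 7/2) = √(-34790704/1349249) = 4*I*√2933832661331/1349249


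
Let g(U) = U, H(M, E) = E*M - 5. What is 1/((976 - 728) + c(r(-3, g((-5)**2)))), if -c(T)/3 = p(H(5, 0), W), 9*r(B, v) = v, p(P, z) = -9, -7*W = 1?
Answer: 1/275 ≈ 0.0036364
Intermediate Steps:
W = -1/7 (W = -1/7*1 = -1/7 ≈ -0.14286)
H(M, E) = -5 + E*M
r(B, v) = v/9
c(T) = 27 (c(T) = -3*(-9) = 27)
1/((976 - 728) + c(r(-3, g((-5)**2)))) = 1/((976 - 728) + 27) = 1/(248 + 27) = 1/275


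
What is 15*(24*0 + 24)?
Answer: 360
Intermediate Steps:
15*(24*0 + 24) = 15*(0 + 24) = 15*24 = 360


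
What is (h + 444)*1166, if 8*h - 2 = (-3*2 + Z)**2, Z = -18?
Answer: 1203895/2 ≈ 6.0195e+5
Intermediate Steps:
h = 289/4 (h = 1/4 + (-3*2 - 18)**2/8 = 1/4 + (-6 - 18)**2/8 = 1/4 + (1/8)*(-24)**2 = 1/4 + (1/8)*576 = 1/4 + 72 = 289/4 ≈ 72.250)
(h + 444)*1166 = (289/4 + 444)*1166 = (2065/4)*1166 = 1203895/2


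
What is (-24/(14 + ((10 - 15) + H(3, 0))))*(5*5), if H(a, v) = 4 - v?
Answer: -600/13 ≈ -46.154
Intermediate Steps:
(-24/(14 + ((10 - 15) + H(3, 0))))*(5*5) = (-24/(14 + ((10 - 15) + (4 - 1*0))))*(5*5) = -24/(14 + (-5 + (4 + 0)))*25 = -24/(14 + (-5 + 4))*25 = -24/(14 - 1)*25 = -24/13*25 = -600/13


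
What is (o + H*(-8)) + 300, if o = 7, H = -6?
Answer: 355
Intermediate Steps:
(o + H*(-8)) + 300 = (7 - 6*(-8)) + 300 = (7 + 48) + 300 = 55 + 300 = 355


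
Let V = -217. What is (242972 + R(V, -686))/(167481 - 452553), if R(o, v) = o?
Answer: -242755/285072 ≈ -0.85156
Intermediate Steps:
(242972 + R(V, -686))/(167481 - 452553) = (242972 - 217)/(167481 - 452553) = 242755/(-285072) = 242755*(-1/285072) = -242755/285072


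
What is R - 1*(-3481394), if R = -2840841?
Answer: 640553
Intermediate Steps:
R - 1*(-3481394) = -2840841 - 1*(-3481394) = -2840841 + 3481394 = 640553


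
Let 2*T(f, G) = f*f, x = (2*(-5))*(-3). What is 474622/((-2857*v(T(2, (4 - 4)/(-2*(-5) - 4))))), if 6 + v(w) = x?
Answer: -237311/34284 ≈ -6.9219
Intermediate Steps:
x = 30 (x = -10*(-3) = 30)
T(f, G) = f²/2 (T(f, G) = (f*f)/2 = f²/2)
v(w) = 24 (v(w) = -6 + 30 = 24)
474622/((-2857*v(T(2, (4 - 4)/(-2*(-5) - 4))))) = 474622/((-2857*24)) = 474622/(-68568) = 474622*(-1/68568) = -237311/34284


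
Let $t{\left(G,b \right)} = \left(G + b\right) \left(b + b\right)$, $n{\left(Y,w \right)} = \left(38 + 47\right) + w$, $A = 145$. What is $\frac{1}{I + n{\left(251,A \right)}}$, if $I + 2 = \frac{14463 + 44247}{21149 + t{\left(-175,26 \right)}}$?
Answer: $\frac{4467}{1038046} \approx 0.0043033$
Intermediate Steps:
$n{\left(Y,w \right)} = 85 + w$
$t{\left(G,b \right)} = 2 b \left(G + b\right)$ ($t{\left(G,b \right)} = \left(G + b\right) 2 b = 2 b \left(G + b\right)$)
$I = \frac{10636}{4467}$ ($I = -2 + \frac{14463 + 44247}{21149 + 2 \cdot 26 \left(-175 + 26\right)} = -2 + \frac{58710}{21149 + 2 \cdot 26 \left(-149\right)} = -2 + \frac{58710}{21149 - 7748} = -2 + \frac{58710}{13401} = -2 + 58710 \cdot \frac{1}{13401} = -2 + \frac{19570}{4467} = \frac{10636}{4467} \approx 2.381$)
$\frac{1}{I + n{\left(251,A \right)}} = \frac{1}{\frac{10636}{4467} + \left(85 + 145\right)} = \frac{1}{\frac{10636}{4467} + 230} = \frac{1}{\frac{1038046}{4467}} = \frac{4467}{1038046}$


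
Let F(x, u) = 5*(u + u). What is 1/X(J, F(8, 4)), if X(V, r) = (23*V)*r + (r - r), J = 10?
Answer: 1/9200 ≈ 0.00010870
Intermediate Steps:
F(x, u) = 10*u (F(x, u) = 5*(2*u) = 10*u)
X(V, r) = 23*V*r (X(V, r) = 23*V*r + 0 = 23*V*r)
1/X(J, F(8, 4)) = 1/(23*10*(10*4)) = 1/(23*10*40) = 1/9200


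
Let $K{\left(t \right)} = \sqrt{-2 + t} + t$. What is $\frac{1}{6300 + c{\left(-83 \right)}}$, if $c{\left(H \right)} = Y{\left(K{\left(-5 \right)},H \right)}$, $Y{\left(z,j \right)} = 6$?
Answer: $\frac{1}{6306} \approx 0.00015858$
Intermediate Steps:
$K{\left(t \right)} = t + \sqrt{-2 + t}$
$c{\left(H \right)} = 6$
$\frac{1}{6300 + c{\left(-83 \right)}} = \frac{1}{6300 + 6} = \frac{1}{6306}$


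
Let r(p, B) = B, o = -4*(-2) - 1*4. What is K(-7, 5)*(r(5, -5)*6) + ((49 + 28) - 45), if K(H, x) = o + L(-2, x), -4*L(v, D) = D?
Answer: -101/2 ≈ -50.500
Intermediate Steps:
L(v, D) = -D/4
o = 4 (o = 8 - 4 = 4)
K(H, x) = 4 - x/4
K(-7, 5)*(r(5, -5)*6) + ((49 + 28) - 45) = (4 - 1/4*5)*(-5*6) + ((49 + 28) - 45) = (4 - 5/4)*(-30) + (77 - 45) = (11/4)*(-30) + 32 = -165/2 + 32 = -101/2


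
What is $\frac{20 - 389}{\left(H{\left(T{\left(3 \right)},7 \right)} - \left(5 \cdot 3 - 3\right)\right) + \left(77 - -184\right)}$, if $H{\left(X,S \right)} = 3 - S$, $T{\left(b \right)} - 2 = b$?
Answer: $- \frac{369}{245} \approx -1.5061$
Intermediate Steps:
$T{\left(b \right)} = 2 + b$
$\frac{20 - 389}{\left(H{\left(T{\left(3 \right)},7 \right)} - \left(5 \cdot 3 - 3\right)\right) + \left(77 - -184\right)} = \frac{20 - 389}{\left(\left(3 - 7\right) - \left(5 \cdot 3 - 3\right)\right) + \left(77 - -184\right)} = - \frac{369}{\left(\left(3 - 7\right) - \left(15 - 3\right)\right) + \left(77 + 184\right)} = - \frac{369}{\left(-4 - 12\right) + 261} = - \frac{369}{-16 + 261} = - \frac{369}{245}$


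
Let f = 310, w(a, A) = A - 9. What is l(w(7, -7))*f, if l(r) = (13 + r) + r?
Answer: -5890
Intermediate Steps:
w(a, A) = -9 + A
l(r) = 13 + 2*r
l(w(7, -7))*f = (13 + 2*(-9 - 7))*310 = (13 + 2*(-16))*310 = (13 - 32)*310 = -19*310 = -5890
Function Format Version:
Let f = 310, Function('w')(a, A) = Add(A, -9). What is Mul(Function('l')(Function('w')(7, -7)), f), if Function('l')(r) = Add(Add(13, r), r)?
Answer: -5890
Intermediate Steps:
Function('w')(a, A) = Add(-9, A)
Function('l')(r) = Add(13, Mul(2, r))
Mul(Function('l')(Function('w')(7, -7)), f) = Mul(Add(13, Mul(2, Add(-9, -7))), 310) = Mul(Add(13, Mul(2, -16)), 310) = Mul(Add(13, -32), 310) = Mul(-19, 310) = -5890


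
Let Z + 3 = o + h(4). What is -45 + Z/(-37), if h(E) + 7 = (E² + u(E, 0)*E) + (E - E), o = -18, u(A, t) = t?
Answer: -1653/37 ≈ -44.676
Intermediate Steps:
h(E) = -7 + E² (h(E) = -7 + ((E² + 0*E) + (E - E)) = -7 + ((E² + 0) + 0) = -7 + (E² + 0) = -7 + E²)
Z = -12 (Z = -3 + (-18 + (-7 + 4²)) = -3 + (-18 + (-7 + 16)) = -3 + (-18 + 9) = -3 - 9 = -12)
-45 + Z/(-37) = -45 - 12/(-37) = -45 - 12*(-1/37) = -45 + 12/37 = -1653/37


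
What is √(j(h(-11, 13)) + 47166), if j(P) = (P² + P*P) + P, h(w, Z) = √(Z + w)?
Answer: √(47170 + √2) ≈ 217.19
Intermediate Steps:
j(P) = P + 2*P² (j(P) = (P² + P²) + P = 2*P² + P = P + 2*P²)
√(j(h(-11, 13)) + 47166) = √(√(13 - 11)*(1 + 2*√(13 - 11)) + 47166) = √(√2*(1 + 2*√2) + 47166) = √(47166 + √2*(1 + 2*√2))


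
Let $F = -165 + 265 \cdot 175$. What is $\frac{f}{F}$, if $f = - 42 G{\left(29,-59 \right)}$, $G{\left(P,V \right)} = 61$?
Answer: $- \frac{1281}{23105} \approx -0.055443$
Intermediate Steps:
$F = 46210$ ($F = -165 + 46375 = 46210$)
$f = -2562$ ($f = \left(-42\right) 61 = -2562$)
$\frac{f}{F} = - \frac{2562}{46210} = \left(-2562\right) \frac{1}{46210} = - \frac{1281}{23105}$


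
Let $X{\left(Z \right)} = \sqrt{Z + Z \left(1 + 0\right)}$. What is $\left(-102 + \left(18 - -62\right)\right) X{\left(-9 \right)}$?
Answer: $- 66 i \sqrt{2} \approx - 93.338 i$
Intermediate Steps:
$X{\left(Z \right)} = \sqrt{2} \sqrt{Z}$ ($X{\left(Z \right)} = \sqrt{Z + Z 1} = \sqrt{Z + Z} = \sqrt{2 Z} = \sqrt{2} \sqrt{Z}$)
$\left(-102 + \left(18 - -62\right)\right) X{\left(-9 \right)} = \left(-102 + \left(18 - -62\right)\right) \sqrt{2} \sqrt{-9} = \left(-102 + \left(18 + 62\right)\right) \sqrt{2} \cdot 3 i = \left(-102 + 80\right) 3 i \sqrt{2} = - 22 \cdot 3 i \sqrt{2} = - 66 i \sqrt{2}$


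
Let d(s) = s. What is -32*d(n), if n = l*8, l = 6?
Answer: -1536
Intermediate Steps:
n = 48 (n = 6*8 = 48)
-32*d(n) = -32*48 = -1536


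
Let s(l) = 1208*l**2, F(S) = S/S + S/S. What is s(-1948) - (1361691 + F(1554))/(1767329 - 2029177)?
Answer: 1200311870176029/261848 ≈ 4.5840e+9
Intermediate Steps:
F(S) = 2 (F(S) = 1 + 1 = 2)
s(-1948) - (1361691 + F(1554))/(1767329 - 2029177) = 1208*(-1948)**2 - (1361691 + 2)/(1767329 - 2029177) = 1208*3794704 - 1361693/(-261848) = 4584002432 - 1361693*(-1)/261848 = 4584002432 - 1*(-1361693/261848) = 4584002432 + 1361693/261848 = 1200311870176029/261848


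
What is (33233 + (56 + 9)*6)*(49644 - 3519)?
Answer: 1550860875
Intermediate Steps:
(33233 + (56 + 9)*6)*(49644 - 3519) = (33233 + 65*6)*46125 = (33233 + 390)*46125 = 33623*46125 = 1550860875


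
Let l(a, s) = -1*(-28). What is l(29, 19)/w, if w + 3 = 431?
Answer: 7/107 ≈ 0.065421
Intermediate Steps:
w = 428 (w = -3 + 431 = 428)
l(a, s) = 28
l(29, 19)/w = 28/428 = 28*(1/428) = 7/107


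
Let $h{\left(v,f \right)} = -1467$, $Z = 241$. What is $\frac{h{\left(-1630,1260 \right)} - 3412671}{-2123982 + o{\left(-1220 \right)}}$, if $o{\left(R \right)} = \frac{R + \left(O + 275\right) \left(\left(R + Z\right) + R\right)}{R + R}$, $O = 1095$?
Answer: $\frac{119007096}{73992889} \approx 1.6084$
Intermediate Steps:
$o{\left(R \right)} = \frac{330170 + 2741 R}{2 R}$ ($o{\left(R \right)} = \frac{R + \left(1095 + 275\right) \left(\left(R + 241\right) + R\right)}{R + R} = \frac{R + 1370 \left(\left(241 + R\right) + R\right)}{2 R} = \left(R + 1370 \left(241 + 2 R\right)\right) \frac{1}{2 R} = \left(R + \left(330170 + 2740 R\right)\right) \frac{1}{2 R} = \left(330170 + 2741 R\right) \frac{1}{2 R} = \frac{330170 + 2741 R}{2 R}$)
$\frac{h{\left(-1630,1260 \right)} - 3412671}{-2123982 + o{\left(-1220 \right)}} = \frac{-1467 - 3412671}{-2123982 + \left(\frac{2741}{2} + \frac{165085}{-1220}\right)} = - \frac{3414138}{-2123982 + \left(\frac{2741}{2} + 165085 \left(- \frac{1}{1220}\right)\right)} = - \frac{3414138}{-2123982 + \left(\frac{2741}{2} - \frac{33017}{244}\right)} = - \frac{3414138}{-2123982 + \frac{301385}{244}} = - \frac{3414138}{- \frac{517950223}{244}} = \left(-3414138\right) \left(- \frac{244}{517950223}\right) = \frac{119007096}{73992889}$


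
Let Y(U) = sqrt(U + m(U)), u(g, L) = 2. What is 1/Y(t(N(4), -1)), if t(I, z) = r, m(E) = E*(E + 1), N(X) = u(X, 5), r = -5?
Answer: sqrt(15)/15 ≈ 0.25820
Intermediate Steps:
N(X) = 2
m(E) = E*(1 + E)
t(I, z) = -5
Y(U) = sqrt(U + U*(1 + U))
1/Y(t(N(4), -1)) = 1/(sqrt(-5*(2 - 5))) = 1/(sqrt(-5*(-3))) = 1/(sqrt(15)) = sqrt(15)/15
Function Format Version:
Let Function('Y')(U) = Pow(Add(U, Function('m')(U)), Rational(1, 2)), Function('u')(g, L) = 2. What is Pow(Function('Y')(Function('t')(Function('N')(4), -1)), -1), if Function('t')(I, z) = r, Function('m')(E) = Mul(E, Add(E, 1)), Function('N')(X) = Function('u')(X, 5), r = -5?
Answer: Mul(Rational(1, 15), Pow(15, Rational(1, 2))) ≈ 0.25820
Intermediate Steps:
Function('N')(X) = 2
Function('m')(E) = Mul(E, Add(1, E))
Function('t')(I, z) = -5
Function('Y')(U) = Pow(Add(U, Mul(U, Add(1, U))), Rational(1, 2))
Pow(Function('Y')(Function('t')(Function('N')(4), -1)), -1) = Pow(Pow(Mul(-5, Add(2, -5)), Rational(1, 2)), -1) = Pow(Pow(Mul(-5, -3), Rational(1, 2)), -1) = Pow(Pow(15, Rational(1, 2)), -1) = Mul(Rational(1, 15), Pow(15, Rational(1, 2)))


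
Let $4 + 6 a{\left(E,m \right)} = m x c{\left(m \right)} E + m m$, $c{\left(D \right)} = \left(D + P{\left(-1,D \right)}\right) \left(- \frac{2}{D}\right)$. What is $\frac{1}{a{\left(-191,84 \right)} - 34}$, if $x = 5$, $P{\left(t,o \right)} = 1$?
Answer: $\frac{3}{84599} \approx 3.5461 \cdot 10^{-5}$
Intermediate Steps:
$c{\left(D \right)} = - \frac{2 \left(1 + D\right)}{D}$ ($c{\left(D \right)} = \left(D + 1\right) \left(- \frac{2}{D}\right) = \left(1 + D\right) \left(- \frac{2}{D}\right) = - \frac{2 \left(1 + D\right)}{D}$)
$a{\left(E,m \right)} = - \frac{2}{3} + \frac{m^{2}}{6} + \frac{5 E m \left(-2 - \frac{2}{m}\right)}{6}$ ($a{\left(E,m \right)} = - \frac{2}{3} + \frac{m 5 \left(-2 - \frac{2}{m}\right) E + m m}{6} = - \frac{2}{3} + \frac{5 m \left(-2 - \frac{2}{m}\right) E + m^{2}}{6} = - \frac{2}{3} + \frac{5 E m \left(-2 - \frac{2}{m}\right) + m^{2}}{6} = - \frac{2}{3} + \frac{m^{2} + 5 E m \left(-2 - \frac{2}{m}\right)}{6} = - \frac{2}{3} + \left(\frac{m^{2}}{6} + \frac{5 E m \left(-2 - \frac{2}{m}\right)}{6}\right) = - \frac{2}{3} + \frac{m^{2}}{6} + \frac{5 E m \left(-2 - \frac{2}{m}\right)}{6}$)
$\frac{1}{a{\left(-191,84 \right)} - 34} = \frac{1}{\left(- \frac{2}{3} + \frac{84^{2}}{6} - - \frac{955 \left(1 + 84\right)}{3}\right) - 34} = \frac{1}{\left(- \frac{2}{3} + \frac{1}{6} \cdot 7056 - \left(- \frac{955}{3}\right) 85\right) - 34} = \frac{1}{\left(- \frac{2}{3} + 1176 + \frac{81175}{3}\right) - 34} = \frac{1}{\frac{84701}{3} - 34} = \frac{1}{\frac{84599}{3}} = \frac{3}{84599}$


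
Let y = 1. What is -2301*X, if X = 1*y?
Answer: -2301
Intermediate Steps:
X = 1 (X = 1*1 = 1)
-2301*X = -2301*1 = -2301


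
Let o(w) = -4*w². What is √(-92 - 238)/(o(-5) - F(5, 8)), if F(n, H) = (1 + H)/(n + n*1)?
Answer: -10*I*√330/1009 ≈ -0.18004*I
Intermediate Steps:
F(n, H) = (1 + H)/(2*n) (F(n, H) = (1 + H)/(n + n) = (1 + H)/((2*n)) = (1 + H)*(1/(2*n)) = (1 + H)/(2*n))
√(-92 - 238)/(o(-5) - F(5, 8)) = √(-92 - 238)/(-4*(-5)² - (1 + 8)/(2*5)) = √(-330)/(-4*25 - 9/(2*5)) = (I*√330)/(-100 - 1*9/10) = (I*√330)/(-100 - 9/10) = (I*√330)/(-1009/10) = (I*√330)*(-10/1009) = -10*I*√330/1009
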